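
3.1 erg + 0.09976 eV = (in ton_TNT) 7.409e-17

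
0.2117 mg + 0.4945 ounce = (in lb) 0.03091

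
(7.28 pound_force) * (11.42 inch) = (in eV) 5.863e+19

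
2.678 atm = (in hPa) 2713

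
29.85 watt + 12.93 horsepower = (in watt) 9672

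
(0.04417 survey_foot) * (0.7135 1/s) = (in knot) 0.01867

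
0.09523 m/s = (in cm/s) 9.523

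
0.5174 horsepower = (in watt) 385.8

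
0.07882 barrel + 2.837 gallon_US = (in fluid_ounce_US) 786.9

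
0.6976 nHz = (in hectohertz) 6.976e-12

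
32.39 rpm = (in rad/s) 3.392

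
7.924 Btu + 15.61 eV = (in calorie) 1998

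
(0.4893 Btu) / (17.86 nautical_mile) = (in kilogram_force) 0.001592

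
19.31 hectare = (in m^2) 1.931e+05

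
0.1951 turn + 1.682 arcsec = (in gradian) 78.04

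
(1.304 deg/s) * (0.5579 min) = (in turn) 0.1213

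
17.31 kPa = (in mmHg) 129.8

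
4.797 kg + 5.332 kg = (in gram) 1.013e+04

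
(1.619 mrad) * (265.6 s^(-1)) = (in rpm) 4.106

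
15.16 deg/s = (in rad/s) 0.2646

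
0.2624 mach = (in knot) 173.7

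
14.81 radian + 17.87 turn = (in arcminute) 4.369e+05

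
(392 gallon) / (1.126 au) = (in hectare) 8.809e-16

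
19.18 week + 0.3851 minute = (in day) 134.3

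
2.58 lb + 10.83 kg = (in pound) 26.46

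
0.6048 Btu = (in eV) 3.983e+21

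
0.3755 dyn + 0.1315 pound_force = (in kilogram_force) 0.05965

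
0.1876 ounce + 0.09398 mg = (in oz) 0.1876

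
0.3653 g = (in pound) 0.0008053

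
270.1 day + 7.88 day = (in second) 2.402e+07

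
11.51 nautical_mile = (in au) 1.425e-07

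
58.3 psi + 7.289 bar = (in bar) 11.31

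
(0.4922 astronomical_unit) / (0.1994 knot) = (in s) 7.178e+11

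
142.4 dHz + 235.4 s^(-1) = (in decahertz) 24.96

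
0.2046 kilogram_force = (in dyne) 2.006e+05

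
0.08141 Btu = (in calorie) 20.53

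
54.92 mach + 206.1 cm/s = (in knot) 3.635e+04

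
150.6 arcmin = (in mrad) 43.81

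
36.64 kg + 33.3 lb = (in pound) 114.1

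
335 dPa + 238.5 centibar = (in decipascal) 2.385e+06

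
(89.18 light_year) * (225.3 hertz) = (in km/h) 6.843e+20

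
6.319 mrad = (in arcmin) 21.72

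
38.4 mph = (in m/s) 17.17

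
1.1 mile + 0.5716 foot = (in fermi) 1.77e+18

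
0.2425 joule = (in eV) 1.514e+18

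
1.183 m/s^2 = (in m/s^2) 1.183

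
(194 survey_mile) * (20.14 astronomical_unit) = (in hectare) 9.407e+13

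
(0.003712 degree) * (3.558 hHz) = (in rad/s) 0.02305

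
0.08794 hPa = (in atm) 8.679e-05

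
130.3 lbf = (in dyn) 5.796e+07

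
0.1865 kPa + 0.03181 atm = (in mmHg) 25.57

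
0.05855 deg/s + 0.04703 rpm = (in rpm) 0.05679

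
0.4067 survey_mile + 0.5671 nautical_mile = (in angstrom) 1.705e+13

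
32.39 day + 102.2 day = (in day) 134.6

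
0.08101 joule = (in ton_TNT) 1.936e-11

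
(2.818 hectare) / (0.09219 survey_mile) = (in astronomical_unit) 1.27e-09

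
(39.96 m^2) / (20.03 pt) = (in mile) 3.514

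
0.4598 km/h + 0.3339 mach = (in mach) 0.3343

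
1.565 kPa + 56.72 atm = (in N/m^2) 5.749e+06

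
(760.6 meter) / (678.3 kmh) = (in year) 1.28e-07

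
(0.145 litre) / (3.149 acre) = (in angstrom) 113.8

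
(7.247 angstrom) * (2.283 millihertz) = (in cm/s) 1.654e-10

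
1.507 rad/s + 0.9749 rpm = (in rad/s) 1.609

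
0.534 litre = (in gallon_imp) 0.1175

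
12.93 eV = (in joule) 2.072e-18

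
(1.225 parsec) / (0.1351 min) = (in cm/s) 4.663e+17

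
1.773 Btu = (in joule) 1871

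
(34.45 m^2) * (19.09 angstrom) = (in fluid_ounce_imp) 0.002315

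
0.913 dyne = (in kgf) 9.31e-07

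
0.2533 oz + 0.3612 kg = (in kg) 0.3684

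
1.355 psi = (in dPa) 9.342e+04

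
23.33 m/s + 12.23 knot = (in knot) 57.58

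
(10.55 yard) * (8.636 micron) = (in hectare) 8.331e-09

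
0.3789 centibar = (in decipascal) 3789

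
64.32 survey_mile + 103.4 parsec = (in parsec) 103.4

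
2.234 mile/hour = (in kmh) 3.595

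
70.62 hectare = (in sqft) 7.601e+06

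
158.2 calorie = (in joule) 661.9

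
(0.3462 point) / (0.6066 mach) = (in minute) 9.855e-09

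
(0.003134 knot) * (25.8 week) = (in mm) 2.516e+07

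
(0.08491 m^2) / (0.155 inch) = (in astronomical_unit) 1.442e-10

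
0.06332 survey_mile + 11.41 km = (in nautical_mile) 6.216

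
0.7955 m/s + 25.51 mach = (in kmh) 3.127e+04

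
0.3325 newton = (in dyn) 3.325e+04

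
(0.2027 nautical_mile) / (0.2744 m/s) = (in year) 4.338e-05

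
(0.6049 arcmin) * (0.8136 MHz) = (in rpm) 1367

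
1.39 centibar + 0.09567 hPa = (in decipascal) 1.4e+04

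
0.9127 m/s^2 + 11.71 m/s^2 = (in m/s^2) 12.62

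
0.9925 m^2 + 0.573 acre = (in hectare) 0.232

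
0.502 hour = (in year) 5.731e-05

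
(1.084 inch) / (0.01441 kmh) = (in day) 7.961e-05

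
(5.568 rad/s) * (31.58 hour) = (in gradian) 4.03e+07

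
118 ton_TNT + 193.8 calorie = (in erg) 4.937e+18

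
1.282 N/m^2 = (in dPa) 12.82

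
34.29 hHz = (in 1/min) 2.057e+05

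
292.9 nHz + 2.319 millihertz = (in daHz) 0.0002319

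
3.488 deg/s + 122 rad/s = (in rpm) 1166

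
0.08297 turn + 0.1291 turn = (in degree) 76.35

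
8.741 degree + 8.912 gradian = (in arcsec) 6.034e+04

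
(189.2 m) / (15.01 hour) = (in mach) 1.028e-05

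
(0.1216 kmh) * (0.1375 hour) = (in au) 1.118e-10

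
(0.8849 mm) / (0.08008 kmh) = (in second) 0.03978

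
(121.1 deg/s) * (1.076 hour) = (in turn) 1303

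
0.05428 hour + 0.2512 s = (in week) 0.0003235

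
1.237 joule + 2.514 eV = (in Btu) 0.001172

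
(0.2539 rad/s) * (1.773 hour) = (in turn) 257.9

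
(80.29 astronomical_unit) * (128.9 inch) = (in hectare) 3.933e+09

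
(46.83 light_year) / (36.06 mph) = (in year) 8.715e+08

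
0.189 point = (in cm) 0.006667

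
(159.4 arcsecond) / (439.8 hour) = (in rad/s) 4.881e-10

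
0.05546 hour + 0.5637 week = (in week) 0.564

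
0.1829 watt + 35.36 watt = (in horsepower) 0.04766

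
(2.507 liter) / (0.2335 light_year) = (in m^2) 1.135e-18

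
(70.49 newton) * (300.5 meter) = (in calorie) 5063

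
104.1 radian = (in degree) 5964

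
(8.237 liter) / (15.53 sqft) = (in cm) 0.5709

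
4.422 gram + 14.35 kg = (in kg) 14.35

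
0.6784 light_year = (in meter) 6.418e+15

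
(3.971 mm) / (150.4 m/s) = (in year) 8.372e-13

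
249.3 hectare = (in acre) 616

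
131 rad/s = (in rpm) 1251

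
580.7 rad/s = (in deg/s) 3.327e+04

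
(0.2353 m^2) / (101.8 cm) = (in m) 0.2311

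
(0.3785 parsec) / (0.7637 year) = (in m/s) 4.849e+08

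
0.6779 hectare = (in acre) 1.675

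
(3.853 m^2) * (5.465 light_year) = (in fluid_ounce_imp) 7.011e+21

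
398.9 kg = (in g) 3.989e+05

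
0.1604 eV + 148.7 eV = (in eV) 148.9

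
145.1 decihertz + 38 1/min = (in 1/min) 908.6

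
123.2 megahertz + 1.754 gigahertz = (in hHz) 1.877e+07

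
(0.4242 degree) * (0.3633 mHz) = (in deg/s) 0.0001541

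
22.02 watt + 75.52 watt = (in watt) 97.54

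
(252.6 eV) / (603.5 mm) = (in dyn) 6.706e-12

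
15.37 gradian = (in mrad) 241.4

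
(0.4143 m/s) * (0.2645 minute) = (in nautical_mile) 0.00355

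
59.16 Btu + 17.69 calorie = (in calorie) 1.494e+04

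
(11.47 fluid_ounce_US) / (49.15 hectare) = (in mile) 4.288e-13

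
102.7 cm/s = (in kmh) 3.697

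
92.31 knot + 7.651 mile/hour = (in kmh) 183.3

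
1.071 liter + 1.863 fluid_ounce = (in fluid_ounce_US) 38.08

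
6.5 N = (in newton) 6.5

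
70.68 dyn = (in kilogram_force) 7.207e-05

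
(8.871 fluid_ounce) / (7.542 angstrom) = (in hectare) 34.78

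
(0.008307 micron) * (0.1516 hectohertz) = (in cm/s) 1.259e-05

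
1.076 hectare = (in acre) 2.659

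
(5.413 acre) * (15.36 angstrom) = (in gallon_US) 0.008889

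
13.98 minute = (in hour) 0.233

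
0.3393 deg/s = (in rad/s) 0.005922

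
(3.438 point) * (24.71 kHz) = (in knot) 58.26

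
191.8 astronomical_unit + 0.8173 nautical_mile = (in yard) 3.138e+13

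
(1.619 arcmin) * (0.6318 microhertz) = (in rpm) 2.841e-09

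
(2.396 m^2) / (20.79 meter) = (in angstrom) 1.152e+09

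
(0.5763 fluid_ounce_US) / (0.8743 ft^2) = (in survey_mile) 1.304e-07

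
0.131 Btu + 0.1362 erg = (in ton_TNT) 3.303e-08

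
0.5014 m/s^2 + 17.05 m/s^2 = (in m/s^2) 17.55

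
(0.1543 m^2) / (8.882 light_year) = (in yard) 2.008e-18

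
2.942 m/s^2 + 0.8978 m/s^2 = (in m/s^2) 3.84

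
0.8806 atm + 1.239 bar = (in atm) 2.103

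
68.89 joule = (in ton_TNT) 1.647e-08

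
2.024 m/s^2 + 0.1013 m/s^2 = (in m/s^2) 2.125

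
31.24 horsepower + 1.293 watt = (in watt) 2.33e+04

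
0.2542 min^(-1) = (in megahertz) 4.237e-09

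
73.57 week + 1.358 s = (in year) 1.411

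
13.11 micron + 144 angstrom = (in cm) 0.001312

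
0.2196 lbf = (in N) 0.9768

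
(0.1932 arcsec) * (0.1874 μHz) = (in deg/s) 1.006e-11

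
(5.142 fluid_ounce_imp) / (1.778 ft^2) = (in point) 2.507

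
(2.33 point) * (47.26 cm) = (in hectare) 3.885e-08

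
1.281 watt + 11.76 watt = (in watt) 13.04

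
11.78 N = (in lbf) 2.648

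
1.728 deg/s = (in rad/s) 0.03016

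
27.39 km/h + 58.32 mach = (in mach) 58.34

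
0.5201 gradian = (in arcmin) 28.09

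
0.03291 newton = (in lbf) 0.007398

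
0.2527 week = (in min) 2547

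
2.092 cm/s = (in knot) 0.04067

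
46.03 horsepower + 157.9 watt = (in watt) 3.448e+04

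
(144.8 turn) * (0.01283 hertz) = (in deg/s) 668.8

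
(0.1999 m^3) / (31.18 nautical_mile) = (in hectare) 3.462e-10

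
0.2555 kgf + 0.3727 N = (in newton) 2.878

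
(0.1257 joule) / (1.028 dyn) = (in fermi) 1.223e+19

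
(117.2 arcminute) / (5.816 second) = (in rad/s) 0.005862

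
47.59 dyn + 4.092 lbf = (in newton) 18.2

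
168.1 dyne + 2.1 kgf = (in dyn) 2.06e+06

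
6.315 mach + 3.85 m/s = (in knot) 4187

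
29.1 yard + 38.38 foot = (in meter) 38.31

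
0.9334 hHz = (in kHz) 0.09334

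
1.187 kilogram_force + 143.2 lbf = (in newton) 648.6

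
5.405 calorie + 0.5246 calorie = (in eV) 1.548e+20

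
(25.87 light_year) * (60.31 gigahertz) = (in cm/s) 1.476e+30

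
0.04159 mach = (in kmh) 50.98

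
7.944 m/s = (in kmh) 28.6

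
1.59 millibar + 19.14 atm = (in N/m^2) 1.94e+06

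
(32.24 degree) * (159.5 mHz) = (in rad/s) 0.08975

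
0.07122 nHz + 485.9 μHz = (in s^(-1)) 0.0004859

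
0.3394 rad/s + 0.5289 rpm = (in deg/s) 22.62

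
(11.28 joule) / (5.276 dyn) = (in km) 213.8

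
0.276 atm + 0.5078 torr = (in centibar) 28.03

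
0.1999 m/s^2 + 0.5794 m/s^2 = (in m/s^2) 0.7793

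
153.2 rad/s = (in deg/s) 8778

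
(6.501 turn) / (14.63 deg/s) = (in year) 5.073e-06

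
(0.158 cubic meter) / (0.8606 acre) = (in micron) 45.37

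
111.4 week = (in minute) 1.123e+06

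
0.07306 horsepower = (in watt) 54.48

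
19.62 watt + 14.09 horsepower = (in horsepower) 14.12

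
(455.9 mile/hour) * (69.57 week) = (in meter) 8.575e+09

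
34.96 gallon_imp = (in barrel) 0.9996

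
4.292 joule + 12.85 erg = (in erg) 4.292e+07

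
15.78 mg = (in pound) 3.479e-05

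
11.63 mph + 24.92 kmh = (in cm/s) 1212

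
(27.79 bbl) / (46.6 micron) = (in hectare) 9.481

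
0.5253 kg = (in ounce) 18.53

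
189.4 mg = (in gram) 0.1894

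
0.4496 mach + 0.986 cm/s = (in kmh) 551.2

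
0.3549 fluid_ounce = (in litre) 0.0105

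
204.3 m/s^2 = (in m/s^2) 204.3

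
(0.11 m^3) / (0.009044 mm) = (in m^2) 1.216e+04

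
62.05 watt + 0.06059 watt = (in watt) 62.11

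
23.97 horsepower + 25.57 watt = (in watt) 1.79e+04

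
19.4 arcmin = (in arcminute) 19.4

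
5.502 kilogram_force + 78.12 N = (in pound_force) 29.69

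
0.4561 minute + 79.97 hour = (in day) 3.332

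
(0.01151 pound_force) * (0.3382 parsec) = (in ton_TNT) 1.277e+05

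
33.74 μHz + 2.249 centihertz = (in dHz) 0.2252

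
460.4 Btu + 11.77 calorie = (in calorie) 1.161e+05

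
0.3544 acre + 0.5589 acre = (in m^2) 3696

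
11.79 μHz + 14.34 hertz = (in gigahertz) 1.434e-08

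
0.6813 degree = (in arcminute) 40.88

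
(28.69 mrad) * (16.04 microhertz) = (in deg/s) 2.637e-05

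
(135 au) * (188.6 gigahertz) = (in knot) 7.404e+24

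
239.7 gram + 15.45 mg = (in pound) 0.5285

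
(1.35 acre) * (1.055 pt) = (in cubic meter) 2.033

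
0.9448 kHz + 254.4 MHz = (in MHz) 254.4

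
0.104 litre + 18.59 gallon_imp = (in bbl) 0.5322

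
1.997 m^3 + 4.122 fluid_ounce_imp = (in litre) 1997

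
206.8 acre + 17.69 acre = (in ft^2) 9.779e+06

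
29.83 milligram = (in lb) 6.576e-05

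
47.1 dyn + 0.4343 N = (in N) 0.4348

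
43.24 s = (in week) 7.149e-05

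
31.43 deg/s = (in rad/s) 0.5486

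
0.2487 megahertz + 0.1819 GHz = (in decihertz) 1.821e+09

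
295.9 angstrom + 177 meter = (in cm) 1.77e+04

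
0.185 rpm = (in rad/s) 0.01937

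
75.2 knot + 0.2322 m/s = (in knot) 75.65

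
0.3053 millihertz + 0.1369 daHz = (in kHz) 0.001369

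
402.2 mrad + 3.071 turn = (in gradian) 1254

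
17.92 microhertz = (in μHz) 17.92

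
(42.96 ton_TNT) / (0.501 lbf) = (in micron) 8.066e+16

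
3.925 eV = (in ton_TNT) 1.503e-28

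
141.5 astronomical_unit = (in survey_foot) 6.945e+13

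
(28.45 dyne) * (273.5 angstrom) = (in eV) 4.857e+07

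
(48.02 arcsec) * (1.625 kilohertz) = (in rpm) 3.613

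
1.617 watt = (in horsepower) 0.002168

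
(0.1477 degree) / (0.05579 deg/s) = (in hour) 0.0007354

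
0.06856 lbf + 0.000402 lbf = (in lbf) 0.06896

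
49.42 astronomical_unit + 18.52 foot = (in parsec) 0.0002396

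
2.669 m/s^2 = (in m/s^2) 2.669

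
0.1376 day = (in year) 0.000377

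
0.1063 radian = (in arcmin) 365.4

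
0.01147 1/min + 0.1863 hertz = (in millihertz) 186.5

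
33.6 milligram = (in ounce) 0.001185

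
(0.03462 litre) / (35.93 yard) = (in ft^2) 1.134e-05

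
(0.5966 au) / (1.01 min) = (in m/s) 1.473e+09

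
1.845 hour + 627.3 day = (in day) 627.4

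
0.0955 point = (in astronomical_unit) 2.252e-16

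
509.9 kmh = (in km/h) 509.9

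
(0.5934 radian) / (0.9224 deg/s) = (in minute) 0.6143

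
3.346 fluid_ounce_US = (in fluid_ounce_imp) 3.483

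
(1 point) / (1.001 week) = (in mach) 1.711e-12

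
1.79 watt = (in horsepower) 0.0024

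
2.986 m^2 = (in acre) 0.0007379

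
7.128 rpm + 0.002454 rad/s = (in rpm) 7.151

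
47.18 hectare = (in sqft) 5.078e+06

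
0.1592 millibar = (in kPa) 0.01592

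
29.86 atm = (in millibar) 3.026e+04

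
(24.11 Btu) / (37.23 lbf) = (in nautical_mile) 0.08294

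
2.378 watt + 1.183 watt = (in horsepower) 0.004775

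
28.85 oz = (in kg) 0.8179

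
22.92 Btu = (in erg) 2.418e+11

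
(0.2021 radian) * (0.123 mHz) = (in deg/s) 0.001424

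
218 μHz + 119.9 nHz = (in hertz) 0.0002181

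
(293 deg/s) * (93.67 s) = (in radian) 479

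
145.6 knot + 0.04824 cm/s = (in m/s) 74.9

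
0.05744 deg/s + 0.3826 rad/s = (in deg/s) 21.98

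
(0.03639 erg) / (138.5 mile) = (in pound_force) 3.67e-15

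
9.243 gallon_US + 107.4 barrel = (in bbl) 107.6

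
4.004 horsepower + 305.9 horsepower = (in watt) 2.311e+05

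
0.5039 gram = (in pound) 0.001111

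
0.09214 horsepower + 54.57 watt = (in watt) 123.3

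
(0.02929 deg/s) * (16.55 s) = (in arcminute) 29.08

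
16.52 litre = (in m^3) 0.01652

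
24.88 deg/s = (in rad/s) 0.4342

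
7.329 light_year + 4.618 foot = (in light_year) 7.329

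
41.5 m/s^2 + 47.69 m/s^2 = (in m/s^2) 89.19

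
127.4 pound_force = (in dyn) 5.667e+07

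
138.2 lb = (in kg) 62.69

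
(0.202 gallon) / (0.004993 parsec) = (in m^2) 4.963e-18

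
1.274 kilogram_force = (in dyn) 1.249e+06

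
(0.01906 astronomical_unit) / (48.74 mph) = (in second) 1.309e+08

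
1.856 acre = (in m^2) 7511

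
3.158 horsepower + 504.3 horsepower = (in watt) 3.784e+05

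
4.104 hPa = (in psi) 0.05952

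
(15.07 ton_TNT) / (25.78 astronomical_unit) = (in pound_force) 0.003675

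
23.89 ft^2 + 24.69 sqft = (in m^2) 4.513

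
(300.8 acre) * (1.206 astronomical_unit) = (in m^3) 2.196e+17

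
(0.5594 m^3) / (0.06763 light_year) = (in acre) 2.16e-19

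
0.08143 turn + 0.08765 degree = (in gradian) 32.67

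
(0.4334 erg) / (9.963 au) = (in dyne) 2.908e-15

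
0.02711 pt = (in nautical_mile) 5.164e-09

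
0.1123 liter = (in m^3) 0.0001123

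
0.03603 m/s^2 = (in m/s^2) 0.03603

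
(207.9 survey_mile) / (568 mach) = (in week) 2.86e-06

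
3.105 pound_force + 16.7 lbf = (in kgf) 8.983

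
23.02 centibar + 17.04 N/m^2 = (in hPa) 230.4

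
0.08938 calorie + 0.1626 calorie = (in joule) 1.054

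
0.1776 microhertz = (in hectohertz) 1.776e-09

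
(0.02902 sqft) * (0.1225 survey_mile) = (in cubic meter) 0.5315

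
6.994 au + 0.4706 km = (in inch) 4.119e+13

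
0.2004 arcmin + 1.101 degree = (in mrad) 19.27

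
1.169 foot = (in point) 1010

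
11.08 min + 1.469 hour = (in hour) 1.654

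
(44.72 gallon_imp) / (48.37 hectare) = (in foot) 1.379e-06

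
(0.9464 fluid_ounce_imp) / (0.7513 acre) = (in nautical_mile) 4.776e-12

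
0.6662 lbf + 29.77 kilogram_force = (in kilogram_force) 30.07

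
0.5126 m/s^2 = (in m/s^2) 0.5126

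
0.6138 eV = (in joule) 9.834e-20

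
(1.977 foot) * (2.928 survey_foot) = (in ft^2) 5.789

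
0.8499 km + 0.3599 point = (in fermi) 8.499e+17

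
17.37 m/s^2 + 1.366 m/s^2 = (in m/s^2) 18.74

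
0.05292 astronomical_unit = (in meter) 7.917e+09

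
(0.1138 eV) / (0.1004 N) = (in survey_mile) 1.128e-22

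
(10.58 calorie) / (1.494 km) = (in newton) 0.02963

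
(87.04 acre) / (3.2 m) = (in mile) 68.4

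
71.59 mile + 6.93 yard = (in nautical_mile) 62.21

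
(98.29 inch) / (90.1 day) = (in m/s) 3.207e-07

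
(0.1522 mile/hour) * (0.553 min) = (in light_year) 2.386e-16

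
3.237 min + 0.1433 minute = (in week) 0.0003353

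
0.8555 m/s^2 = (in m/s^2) 0.8555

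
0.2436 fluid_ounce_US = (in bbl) 4.531e-05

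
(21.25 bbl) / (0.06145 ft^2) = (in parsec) 1.918e-14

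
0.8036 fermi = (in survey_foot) 2.636e-15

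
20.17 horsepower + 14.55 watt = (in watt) 1.506e+04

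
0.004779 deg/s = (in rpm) 0.0007965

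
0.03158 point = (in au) 7.447e-17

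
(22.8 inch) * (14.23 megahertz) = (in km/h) 2.967e+07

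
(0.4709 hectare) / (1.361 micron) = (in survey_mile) 2.15e+06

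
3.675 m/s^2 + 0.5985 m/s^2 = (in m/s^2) 4.274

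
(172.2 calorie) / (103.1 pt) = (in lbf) 4453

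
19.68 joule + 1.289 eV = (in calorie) 4.704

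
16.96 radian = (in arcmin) 5.83e+04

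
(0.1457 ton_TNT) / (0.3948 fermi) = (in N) 1.544e+24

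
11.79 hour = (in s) 4.244e+04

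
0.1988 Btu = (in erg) 2.097e+09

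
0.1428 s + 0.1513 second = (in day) 3.404e-06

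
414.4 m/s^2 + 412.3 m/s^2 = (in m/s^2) 826.7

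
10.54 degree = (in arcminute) 632.4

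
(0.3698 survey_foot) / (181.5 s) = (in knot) 0.001207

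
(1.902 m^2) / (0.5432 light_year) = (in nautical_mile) 1.998e-19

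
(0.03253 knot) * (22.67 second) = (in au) 2.536e-12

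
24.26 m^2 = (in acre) 0.005995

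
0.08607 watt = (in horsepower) 0.0001154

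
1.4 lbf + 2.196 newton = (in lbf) 1.894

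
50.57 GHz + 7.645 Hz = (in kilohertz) 5.057e+07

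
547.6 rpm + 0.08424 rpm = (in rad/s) 57.35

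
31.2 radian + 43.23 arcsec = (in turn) 4.966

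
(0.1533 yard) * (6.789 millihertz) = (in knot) 0.00185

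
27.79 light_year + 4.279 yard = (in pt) 7.453e+20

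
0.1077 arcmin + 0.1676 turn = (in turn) 0.1676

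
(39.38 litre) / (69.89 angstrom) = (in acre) 1392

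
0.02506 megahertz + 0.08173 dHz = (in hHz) 250.6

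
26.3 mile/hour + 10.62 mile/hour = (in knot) 32.08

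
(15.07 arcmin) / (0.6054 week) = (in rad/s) 1.197e-08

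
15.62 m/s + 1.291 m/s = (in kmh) 60.88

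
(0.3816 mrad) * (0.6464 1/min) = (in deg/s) 0.0002355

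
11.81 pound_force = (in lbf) 11.81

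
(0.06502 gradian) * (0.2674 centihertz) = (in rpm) 2.608e-05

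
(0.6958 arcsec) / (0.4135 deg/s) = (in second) 0.0004674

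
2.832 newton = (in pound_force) 0.6367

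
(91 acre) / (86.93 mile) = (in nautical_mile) 0.001421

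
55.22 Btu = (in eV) 3.636e+23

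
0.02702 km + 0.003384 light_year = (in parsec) 0.001038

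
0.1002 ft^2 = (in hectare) 9.309e-07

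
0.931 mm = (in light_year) 9.841e-20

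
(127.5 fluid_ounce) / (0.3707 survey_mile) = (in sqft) 6.803e-05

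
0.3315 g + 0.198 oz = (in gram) 5.945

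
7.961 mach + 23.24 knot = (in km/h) 9802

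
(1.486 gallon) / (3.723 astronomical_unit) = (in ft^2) 1.087e-13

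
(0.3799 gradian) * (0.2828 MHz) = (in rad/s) 1688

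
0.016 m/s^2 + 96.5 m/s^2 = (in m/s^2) 96.52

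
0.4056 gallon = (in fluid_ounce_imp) 54.04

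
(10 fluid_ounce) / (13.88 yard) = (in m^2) 2.33e-05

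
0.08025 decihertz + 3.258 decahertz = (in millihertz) 3.259e+04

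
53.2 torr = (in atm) 0.07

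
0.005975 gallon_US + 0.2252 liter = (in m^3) 0.0002478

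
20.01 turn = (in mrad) 1.257e+05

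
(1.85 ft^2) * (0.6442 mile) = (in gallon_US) 4.707e+04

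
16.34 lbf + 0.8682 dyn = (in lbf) 16.34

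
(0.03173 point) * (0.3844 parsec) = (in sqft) 1.429e+12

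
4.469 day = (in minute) 6435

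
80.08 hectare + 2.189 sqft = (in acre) 197.9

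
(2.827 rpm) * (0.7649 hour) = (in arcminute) 2.802e+06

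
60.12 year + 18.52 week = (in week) 3153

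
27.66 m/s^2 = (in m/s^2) 27.66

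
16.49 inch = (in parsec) 1.357e-17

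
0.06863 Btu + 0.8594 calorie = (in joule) 76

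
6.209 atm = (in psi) 91.25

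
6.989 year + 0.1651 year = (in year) 7.154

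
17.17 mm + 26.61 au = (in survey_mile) 2.474e+09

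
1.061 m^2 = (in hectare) 0.0001061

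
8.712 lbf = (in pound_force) 8.712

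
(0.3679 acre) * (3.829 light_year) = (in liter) 5.393e+22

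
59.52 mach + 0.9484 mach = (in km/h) 7.412e+04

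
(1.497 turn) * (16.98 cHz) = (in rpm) 15.25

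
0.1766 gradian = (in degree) 0.1589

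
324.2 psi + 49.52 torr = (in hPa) 2.242e+04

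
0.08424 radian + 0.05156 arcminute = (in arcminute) 289.6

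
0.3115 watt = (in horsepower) 0.0004177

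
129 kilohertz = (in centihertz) 1.29e+07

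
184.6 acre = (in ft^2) 8.041e+06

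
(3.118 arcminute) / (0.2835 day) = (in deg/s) 2.122e-06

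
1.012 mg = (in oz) 3.57e-05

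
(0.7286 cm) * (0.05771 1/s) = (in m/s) 0.0004205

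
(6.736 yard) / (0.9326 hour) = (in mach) 5.388e-06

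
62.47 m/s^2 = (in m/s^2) 62.47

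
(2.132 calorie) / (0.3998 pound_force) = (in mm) 5016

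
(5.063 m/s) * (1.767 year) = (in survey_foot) 9.256e+08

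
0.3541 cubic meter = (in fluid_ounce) 1.197e+04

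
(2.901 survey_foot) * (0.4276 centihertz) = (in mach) 1.11e-05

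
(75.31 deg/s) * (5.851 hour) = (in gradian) 1.763e+06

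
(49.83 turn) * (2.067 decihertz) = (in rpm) 618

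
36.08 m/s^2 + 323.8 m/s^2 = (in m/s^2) 359.9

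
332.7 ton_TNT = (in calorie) 3.327e+11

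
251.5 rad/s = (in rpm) 2402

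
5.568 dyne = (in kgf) 5.678e-06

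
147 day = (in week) 21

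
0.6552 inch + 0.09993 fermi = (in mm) 16.64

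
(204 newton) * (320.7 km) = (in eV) 4.083e+26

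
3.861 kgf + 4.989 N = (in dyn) 4.285e+06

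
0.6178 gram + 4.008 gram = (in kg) 0.004626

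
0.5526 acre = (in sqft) 2.407e+04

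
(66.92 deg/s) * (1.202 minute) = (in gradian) 5363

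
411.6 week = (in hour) 6.915e+04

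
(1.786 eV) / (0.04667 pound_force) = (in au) 9.214e-30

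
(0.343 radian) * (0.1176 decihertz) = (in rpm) 0.03852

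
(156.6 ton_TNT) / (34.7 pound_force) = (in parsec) 1.376e-07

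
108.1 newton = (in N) 108.1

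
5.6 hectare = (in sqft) 6.028e+05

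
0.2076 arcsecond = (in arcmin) 0.00346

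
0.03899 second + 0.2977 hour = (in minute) 17.86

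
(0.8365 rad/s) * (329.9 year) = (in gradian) 5.54e+11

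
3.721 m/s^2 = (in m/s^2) 3.721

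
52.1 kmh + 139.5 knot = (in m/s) 86.24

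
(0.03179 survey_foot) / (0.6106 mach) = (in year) 1.478e-12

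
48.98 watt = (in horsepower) 0.06568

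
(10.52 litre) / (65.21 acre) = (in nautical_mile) 2.152e-11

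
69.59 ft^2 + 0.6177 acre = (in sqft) 2.698e+04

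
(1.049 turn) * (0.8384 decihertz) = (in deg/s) 31.66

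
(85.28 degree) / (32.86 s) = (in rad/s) 0.0453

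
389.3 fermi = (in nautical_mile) 2.102e-16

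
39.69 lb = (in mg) 1.8e+07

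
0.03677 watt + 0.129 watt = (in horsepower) 0.0002223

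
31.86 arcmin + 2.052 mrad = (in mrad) 11.32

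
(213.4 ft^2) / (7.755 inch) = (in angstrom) 1.006e+12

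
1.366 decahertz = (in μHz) 1.366e+07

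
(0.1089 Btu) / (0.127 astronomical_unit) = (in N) 6.047e-09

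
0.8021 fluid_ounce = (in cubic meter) 2.372e-05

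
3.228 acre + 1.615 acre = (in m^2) 1.96e+04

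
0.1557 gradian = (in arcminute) 8.408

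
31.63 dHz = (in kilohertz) 0.003163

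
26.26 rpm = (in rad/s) 2.75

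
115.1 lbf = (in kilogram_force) 52.21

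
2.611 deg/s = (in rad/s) 0.04557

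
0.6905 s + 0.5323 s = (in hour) 0.0003397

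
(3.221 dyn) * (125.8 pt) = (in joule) 1.429e-06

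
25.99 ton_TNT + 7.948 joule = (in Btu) 1.031e+08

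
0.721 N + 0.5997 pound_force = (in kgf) 0.3455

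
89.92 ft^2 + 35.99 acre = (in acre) 35.99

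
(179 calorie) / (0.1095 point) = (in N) 1.939e+07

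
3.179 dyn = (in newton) 3.179e-05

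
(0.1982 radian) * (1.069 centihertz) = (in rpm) 0.02023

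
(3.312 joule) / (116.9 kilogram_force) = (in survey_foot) 0.009478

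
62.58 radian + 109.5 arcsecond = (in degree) 3586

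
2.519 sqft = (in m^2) 0.234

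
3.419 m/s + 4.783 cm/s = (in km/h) 12.48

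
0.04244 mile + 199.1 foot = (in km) 0.129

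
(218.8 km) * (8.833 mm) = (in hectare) 0.1933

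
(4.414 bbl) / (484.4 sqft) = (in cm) 1.559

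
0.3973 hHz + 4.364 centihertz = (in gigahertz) 3.977e-08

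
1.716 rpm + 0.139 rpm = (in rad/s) 0.1943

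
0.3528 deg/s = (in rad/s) 0.006158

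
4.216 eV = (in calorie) 1.614e-19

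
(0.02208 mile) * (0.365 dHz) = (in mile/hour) 2.901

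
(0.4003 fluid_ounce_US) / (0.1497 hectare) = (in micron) 0.007908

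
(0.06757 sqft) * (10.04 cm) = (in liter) 0.6303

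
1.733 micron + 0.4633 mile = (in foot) 2446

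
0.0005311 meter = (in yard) 0.0005808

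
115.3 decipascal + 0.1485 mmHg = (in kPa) 0.03133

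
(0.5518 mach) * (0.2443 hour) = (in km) 165.2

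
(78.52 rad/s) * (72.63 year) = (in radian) 1.798e+11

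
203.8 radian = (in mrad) 2.038e+05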